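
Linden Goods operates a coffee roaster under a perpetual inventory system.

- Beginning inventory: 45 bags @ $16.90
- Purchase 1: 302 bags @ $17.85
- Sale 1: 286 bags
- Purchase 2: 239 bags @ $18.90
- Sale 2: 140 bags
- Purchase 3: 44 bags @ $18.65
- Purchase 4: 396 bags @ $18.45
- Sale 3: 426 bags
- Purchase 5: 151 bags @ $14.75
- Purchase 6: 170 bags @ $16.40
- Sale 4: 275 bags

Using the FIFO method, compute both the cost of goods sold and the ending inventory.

COGS = $20,284.85; ending inventory = $3,525.50

Sale 1 (286) [FIFO — oldest first]: 45 @ $16.90 + 241 @ $17.85 = $5,062.35
Sale 2 (140) [FIFO — oldest first]: 61 @ $17.85 + 79 @ $18.90 = $2,581.95
Sale 3 (426) [FIFO — oldest first]: 160 @ $18.90 + 44 @ $18.65 + 222 @ $18.45 = $7,940.50
Sale 4 (275) [FIFO — oldest first]: 174 @ $18.45 + 101 @ $14.75 = $4,700.05
Total COGS = $5,062.35 + $2,581.95 + $7,940.50 + $4,700.05 = $20,284.85
Ending inventory: 50 @ $14.75 + 170 @ $16.40 = $3,525.50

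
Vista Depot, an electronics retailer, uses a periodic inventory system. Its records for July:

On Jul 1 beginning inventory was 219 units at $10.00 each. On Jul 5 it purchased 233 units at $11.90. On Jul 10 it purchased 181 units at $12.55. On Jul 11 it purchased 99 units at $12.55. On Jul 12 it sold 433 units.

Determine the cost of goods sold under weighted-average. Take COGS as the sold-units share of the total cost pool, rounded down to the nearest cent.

COGS = $5,014.22

Jul 12, sell 433: 433/732 × $8,476.70 → $5,014.22
Ending inventory (cost pool remaining) = $3,462.48
Check: goods available $8,476.70 = COGS $5,014.22 + ending $3,462.48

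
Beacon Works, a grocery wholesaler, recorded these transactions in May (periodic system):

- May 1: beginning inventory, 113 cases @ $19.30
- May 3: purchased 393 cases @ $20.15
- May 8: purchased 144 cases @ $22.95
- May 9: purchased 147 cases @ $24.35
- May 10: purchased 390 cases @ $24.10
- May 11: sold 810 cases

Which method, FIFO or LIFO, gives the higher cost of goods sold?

LIFO

FIFO COGS: 113 @ $19.30 + 393 @ $20.15 + 144 @ $22.95 + 147 @ $24.35 + 13 @ $24.10 = $17,297.40
LIFO COGS: 390 @ $24.10 + 147 @ $24.35 + 144 @ $22.95 + 129 @ $20.15 = $18,882.60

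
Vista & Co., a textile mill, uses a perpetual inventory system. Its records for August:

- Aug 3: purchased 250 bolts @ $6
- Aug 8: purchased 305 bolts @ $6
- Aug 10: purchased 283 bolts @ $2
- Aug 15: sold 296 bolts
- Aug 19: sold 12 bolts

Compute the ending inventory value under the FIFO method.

Ending inventory = $2,048

Aug 15, 296 sold [FIFO — oldest first]: 250 @ $6 + 46 @ $6 = $1,776
Aug 19, 12 sold [FIFO — oldest first]: 12 @ $6 = $72
Total COGS = $1,776 + $72 = $1,848
Ending inventory: 247 @ $6 + 283 @ $2 = $2,048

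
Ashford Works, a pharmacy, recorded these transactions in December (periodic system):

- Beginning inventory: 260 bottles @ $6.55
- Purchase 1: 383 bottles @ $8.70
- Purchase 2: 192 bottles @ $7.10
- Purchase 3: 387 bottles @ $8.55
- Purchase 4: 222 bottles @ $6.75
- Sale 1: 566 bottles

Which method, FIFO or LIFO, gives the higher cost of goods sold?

FIFO COGS: 260 @ $6.55 + 306 @ $8.70 = $4,365.20
LIFO COGS: 222 @ $6.75 + 344 @ $8.55 = $4,439.70

LIFO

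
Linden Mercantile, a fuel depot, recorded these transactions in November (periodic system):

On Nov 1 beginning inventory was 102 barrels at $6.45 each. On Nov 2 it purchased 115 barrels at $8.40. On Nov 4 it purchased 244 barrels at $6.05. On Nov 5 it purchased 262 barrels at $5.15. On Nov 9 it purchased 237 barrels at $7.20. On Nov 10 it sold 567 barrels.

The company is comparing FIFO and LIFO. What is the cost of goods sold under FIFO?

FIFO COGS: 102 @ $6.45 + 115 @ $8.40 + 244 @ $6.05 + 106 @ $5.15 = $3,646.00
LIFO COGS: 237 @ $7.20 + 262 @ $5.15 + 68 @ $6.05 = $3,467.10

COGS = $3,646.00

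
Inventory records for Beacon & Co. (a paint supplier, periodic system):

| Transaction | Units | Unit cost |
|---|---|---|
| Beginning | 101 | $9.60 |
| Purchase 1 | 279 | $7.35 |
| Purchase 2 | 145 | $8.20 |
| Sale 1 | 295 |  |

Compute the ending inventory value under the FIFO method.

Ending inventory = $1,813.75

Sale 1 (295) [FIFO — oldest first]: 101 @ $9.60 + 194 @ $7.35 = $2,395.50
Ending inventory: 85 @ $7.35 + 145 @ $8.20 = $1,813.75
Check: goods available $4,209.25 = COGS $2,395.50 + ending $1,813.75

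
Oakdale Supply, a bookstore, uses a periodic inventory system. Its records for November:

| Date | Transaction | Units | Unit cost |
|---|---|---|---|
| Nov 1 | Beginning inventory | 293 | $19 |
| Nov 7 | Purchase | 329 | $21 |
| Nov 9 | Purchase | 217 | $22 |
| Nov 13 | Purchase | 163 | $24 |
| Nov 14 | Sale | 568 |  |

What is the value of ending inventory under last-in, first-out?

Ending inventory = $8,528

Nov 14, 568 sold [LIFO — newest first]: 163 @ $24 + 217 @ $22 + 188 @ $21 = $12,634
Ending inventory: 293 @ $19 + 141 @ $21 = $8,528
Check: goods available $21,162 = COGS $12,634 + ending $8,528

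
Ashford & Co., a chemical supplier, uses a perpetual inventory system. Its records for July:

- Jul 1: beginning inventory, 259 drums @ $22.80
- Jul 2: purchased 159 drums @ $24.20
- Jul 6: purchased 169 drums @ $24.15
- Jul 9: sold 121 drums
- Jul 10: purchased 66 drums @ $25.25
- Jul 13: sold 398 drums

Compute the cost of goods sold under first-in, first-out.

COGS = $12,192.15

Jul 9, 121 sold [FIFO — oldest first]: 121 @ $22.80 = $2,758.80
Jul 13, 398 sold [FIFO — oldest first]: 138 @ $22.80 + 159 @ $24.20 + 101 @ $24.15 = $9,433.35
Total COGS = $2,758.80 + $9,433.35 = $12,192.15
Ending inventory: 68 @ $24.15 + 66 @ $25.25 = $3,308.70
Check: goods available $15,500.85 = COGS $12,192.15 + ending $3,308.70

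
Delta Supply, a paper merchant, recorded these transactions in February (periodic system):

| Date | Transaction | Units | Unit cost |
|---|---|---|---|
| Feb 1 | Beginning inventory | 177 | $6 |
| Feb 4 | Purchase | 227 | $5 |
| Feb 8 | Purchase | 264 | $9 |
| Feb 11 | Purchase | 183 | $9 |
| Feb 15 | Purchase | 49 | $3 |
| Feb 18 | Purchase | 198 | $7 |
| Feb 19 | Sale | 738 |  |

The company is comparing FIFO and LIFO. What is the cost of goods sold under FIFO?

COGS = $5,203

FIFO COGS: 177 @ $6 + 227 @ $5 + 264 @ $9 + 70 @ $9 = $5,203
LIFO COGS: 198 @ $7 + 49 @ $3 + 183 @ $9 + 264 @ $9 + 44 @ $5 = $5,776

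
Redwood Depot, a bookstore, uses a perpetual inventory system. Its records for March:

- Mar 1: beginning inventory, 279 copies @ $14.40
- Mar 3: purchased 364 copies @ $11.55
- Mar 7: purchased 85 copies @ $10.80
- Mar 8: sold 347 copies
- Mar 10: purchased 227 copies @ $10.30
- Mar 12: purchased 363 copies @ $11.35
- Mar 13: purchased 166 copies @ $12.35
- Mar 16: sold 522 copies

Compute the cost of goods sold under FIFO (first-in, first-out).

COGS = $10,592.10

Mar 8, 347 sold [FIFO — oldest first]: 279 @ $14.40 + 68 @ $11.55 = $4,803.00
Mar 16, 522 sold [FIFO — oldest first]: 296 @ $11.55 + 85 @ $10.80 + 141 @ $10.30 = $5,789.10
Total COGS = $4,803.00 + $5,789.10 = $10,592.10
Ending inventory: 86 @ $10.30 + 363 @ $11.35 + 166 @ $12.35 = $7,055.95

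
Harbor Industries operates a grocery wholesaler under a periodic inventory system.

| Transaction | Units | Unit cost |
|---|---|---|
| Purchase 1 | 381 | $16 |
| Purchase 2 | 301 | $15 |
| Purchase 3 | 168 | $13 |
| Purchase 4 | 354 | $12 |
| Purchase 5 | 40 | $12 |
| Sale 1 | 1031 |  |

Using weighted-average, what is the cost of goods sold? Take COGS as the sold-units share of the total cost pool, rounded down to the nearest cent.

COGS = $14,522.67

Sale 1, sell 1031: 1031/1244 × $17,523.00 → $14,522.67
Ending inventory (cost pool remaining) = $3,000.33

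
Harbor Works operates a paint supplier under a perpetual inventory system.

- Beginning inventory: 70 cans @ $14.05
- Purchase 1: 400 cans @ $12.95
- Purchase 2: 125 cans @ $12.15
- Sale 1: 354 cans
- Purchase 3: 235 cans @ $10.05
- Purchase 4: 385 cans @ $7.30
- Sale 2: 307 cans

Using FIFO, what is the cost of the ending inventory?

Ending inventory = $4,508.95

Sale 1 (354) [FIFO — oldest first]: 70 @ $14.05 + 284 @ $12.95 = $4,661.30
Sale 2 (307) [FIFO — oldest first]: 116 @ $12.95 + 125 @ $12.15 + 66 @ $10.05 = $3,684.25
Total COGS = $4,661.30 + $3,684.25 = $8,345.55
Ending inventory: 169 @ $10.05 + 385 @ $7.30 = $4,508.95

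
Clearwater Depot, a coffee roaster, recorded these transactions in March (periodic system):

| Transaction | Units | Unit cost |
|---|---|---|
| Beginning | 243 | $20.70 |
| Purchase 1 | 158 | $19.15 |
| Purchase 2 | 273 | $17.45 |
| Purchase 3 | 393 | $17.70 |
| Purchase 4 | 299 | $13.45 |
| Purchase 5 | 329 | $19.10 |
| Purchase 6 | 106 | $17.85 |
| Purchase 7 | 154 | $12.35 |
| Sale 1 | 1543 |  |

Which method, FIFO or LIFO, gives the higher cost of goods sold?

FIFO COGS: 243 @ $20.70 + 158 @ $19.15 + 273 @ $17.45 + 393 @ $17.70 + 299 @ $13.45 + 177 @ $19.10 = $27,178.00
LIFO COGS: 154 @ $12.35 + 106 @ $17.85 + 329 @ $19.10 + 299 @ $13.45 + 393 @ $17.70 + 262 @ $17.45 = $25,627.45

FIFO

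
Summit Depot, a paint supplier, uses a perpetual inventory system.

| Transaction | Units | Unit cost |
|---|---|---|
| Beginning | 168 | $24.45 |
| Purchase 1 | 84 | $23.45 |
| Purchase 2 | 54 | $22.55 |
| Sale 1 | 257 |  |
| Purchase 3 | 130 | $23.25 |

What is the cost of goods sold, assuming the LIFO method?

Sale 1 (257) [LIFO — newest first]: 54 @ $22.55 + 84 @ $23.45 + 119 @ $24.45 = $6,097.05
Ending inventory: 49 @ $24.45 + 130 @ $23.25 = $4,220.55
Check: goods available $10,317.60 = COGS $6,097.05 + ending $4,220.55

COGS = $6,097.05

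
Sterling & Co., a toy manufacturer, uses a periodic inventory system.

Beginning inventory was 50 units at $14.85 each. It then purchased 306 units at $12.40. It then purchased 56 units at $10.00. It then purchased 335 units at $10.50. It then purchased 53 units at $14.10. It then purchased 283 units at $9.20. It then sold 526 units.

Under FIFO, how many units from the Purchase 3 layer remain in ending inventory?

Sale 1 (526) [FIFO — oldest first]: 50 @ $14.85 + 306 @ $12.40 + 56 @ $10.00 + 114 @ $10.50 = $6,293.90
Ending inventory: 221 @ $10.50 + 53 @ $14.10 + 283 @ $9.20 = $5,671.40
Check: goods available $11,965.30 = COGS $6,293.90 + ending $5,671.40

221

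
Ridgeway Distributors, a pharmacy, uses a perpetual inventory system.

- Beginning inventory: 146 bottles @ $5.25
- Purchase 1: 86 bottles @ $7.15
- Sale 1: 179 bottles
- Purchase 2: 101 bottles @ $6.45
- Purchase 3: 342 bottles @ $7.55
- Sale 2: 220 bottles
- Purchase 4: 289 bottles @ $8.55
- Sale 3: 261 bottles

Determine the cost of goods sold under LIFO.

Sale 1 (179) [LIFO — newest first]: 86 @ $7.15 + 93 @ $5.25 = $1,103.15
Sale 2 (220) [LIFO — newest first]: 220 @ $7.55 = $1,661.00
Sale 3 (261) [LIFO — newest first]: 261 @ $8.55 = $2,231.55
Total COGS = $1,103.15 + $1,661.00 + $2,231.55 = $4,995.70
Ending inventory: 53 @ $5.25 + 101 @ $6.45 + 122 @ $7.55 + 28 @ $8.55 = $2,090.20

COGS = $4,995.70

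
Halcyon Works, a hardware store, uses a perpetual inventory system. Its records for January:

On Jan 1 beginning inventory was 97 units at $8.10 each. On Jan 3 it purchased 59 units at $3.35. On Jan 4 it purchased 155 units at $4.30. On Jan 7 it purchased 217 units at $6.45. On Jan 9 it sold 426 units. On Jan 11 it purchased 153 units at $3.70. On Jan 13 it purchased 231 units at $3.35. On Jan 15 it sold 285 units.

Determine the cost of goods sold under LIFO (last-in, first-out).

Jan 9, 426 sold [LIFO — newest first]: 217 @ $6.45 + 155 @ $4.30 + 54 @ $3.35 = $2,247.05
Jan 15, 285 sold [LIFO — newest first]: 231 @ $3.35 + 54 @ $3.70 = $973.65
Total COGS = $2,247.05 + $973.65 = $3,220.70
Ending inventory: 97 @ $8.10 + 5 @ $3.35 + 99 @ $3.70 = $1,168.75
Check: goods available $4,389.45 = COGS $3,220.70 + ending $1,168.75

COGS = $3,220.70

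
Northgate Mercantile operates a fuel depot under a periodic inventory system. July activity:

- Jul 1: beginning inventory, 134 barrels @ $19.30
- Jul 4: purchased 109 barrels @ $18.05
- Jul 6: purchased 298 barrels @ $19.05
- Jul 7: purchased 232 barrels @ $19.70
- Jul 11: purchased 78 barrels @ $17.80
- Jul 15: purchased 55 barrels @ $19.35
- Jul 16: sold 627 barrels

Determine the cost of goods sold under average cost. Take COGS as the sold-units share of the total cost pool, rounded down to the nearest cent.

Jul 16, sell 627: 627/906 × $17,253.60 → $11,940.40
Ending inventory (cost pool remaining) = $5,313.20

COGS = $11,940.40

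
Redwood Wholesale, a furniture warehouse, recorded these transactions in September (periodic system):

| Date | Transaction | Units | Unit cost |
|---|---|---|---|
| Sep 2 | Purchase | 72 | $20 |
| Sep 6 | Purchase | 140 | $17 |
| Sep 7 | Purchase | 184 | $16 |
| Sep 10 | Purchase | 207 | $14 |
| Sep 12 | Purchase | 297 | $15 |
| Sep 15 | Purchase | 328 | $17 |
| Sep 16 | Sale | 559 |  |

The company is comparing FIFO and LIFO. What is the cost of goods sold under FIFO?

COGS = $9,046

FIFO COGS: 72 @ $20 + 140 @ $17 + 184 @ $16 + 163 @ $14 = $9,046
LIFO COGS: 328 @ $17 + 231 @ $15 = $9,041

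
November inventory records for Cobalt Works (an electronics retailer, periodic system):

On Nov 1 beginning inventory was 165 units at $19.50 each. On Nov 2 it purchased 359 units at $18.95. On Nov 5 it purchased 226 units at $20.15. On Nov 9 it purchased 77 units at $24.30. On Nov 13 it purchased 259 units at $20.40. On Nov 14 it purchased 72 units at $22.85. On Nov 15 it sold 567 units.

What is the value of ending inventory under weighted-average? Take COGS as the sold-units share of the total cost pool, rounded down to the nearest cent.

Nov 15, sell 567: 567/1158 × $23,374.35 → $11,444.95
Ending inventory (cost pool remaining) = $11,929.40
Check: goods available $23,374.35 = COGS $11,444.95 + ending $11,929.40

Ending inventory = $11,929.40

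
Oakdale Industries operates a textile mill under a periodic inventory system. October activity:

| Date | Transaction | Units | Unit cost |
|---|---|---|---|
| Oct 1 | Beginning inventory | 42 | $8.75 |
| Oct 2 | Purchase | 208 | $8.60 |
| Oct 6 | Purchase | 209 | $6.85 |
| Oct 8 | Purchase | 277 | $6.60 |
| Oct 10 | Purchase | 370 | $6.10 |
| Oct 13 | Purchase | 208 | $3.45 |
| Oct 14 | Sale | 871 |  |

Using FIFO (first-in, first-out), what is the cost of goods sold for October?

COGS = $6,239.65

Oct 14, 871 sold [FIFO — oldest first]: 42 @ $8.75 + 208 @ $8.60 + 209 @ $6.85 + 277 @ $6.60 + 135 @ $6.10 = $6,239.65
Ending inventory: 235 @ $6.10 + 208 @ $3.45 = $2,151.10
Check: goods available $8,390.75 = COGS $6,239.65 + ending $2,151.10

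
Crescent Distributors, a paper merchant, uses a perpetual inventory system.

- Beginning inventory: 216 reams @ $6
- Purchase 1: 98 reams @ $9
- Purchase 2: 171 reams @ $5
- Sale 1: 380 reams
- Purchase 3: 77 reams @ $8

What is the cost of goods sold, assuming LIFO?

COGS = $2,403

Sale 1 (380) [LIFO — newest first]: 171 @ $5 + 98 @ $9 + 111 @ $6 = $2,403
Ending inventory: 105 @ $6 + 77 @ $8 = $1,246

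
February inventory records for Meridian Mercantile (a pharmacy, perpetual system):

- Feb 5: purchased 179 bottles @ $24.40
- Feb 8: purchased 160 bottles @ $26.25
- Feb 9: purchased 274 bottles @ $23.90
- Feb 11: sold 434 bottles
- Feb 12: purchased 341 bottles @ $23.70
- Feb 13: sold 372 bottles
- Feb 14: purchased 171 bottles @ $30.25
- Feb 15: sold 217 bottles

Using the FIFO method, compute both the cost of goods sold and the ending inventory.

COGS = $25,285.15; ending inventory = $3,085.50

Feb 11, 434 sold [FIFO — oldest first]: 179 @ $24.40 + 160 @ $26.25 + 95 @ $23.90 = $10,838.10
Feb 13, 372 sold [FIFO — oldest first]: 179 @ $23.90 + 193 @ $23.70 = $8,852.20
Feb 15, 217 sold [FIFO — oldest first]: 148 @ $23.70 + 69 @ $30.25 = $5,594.85
Total COGS = $10,838.10 + $8,852.20 + $5,594.85 = $25,285.15
Ending inventory: 102 @ $30.25 = $3,085.50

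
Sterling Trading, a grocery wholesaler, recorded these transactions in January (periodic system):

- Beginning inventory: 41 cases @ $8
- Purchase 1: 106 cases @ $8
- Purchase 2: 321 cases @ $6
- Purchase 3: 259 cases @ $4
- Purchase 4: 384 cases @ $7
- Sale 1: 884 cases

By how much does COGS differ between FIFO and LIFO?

$67

FIFO COGS: 41 @ $8 + 106 @ $8 + 321 @ $6 + 259 @ $4 + 157 @ $7 = $5,237
LIFO COGS: 384 @ $7 + 259 @ $4 + 241 @ $6 = $5,170
Difference = |$5,237 − $5,170| = $67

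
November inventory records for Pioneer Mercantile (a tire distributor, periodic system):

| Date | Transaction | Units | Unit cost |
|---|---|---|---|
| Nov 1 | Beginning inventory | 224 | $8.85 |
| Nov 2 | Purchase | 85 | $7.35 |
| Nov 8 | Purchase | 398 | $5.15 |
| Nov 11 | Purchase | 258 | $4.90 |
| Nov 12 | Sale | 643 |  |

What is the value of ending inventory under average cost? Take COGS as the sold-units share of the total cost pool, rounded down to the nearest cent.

Ending inventory = $1,975.73

Nov 12, sell 643: 643/965 × $5,921.05 → $3,945.32
Ending inventory (cost pool remaining) = $1,975.73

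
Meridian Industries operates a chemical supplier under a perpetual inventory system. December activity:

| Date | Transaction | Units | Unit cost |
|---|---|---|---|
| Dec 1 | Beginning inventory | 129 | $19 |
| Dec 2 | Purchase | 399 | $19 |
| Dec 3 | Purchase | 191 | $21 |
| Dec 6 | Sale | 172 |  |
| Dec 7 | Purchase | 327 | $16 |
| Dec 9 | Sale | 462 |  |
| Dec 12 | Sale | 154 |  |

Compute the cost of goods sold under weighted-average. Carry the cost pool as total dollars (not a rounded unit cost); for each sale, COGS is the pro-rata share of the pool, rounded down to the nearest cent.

COGS = $14,576.79

After Dec 1: 129 on hand, pool $2,451.00 (≈ $19.0000 each)
After Dec 2: 528 on hand, pool $10,032.00 (≈ $19.0000 each)
After Dec 3: 719 on hand, pool $14,043.00 (≈ $19.5313 each)
Dec 6, sell 172: 172/719 × $14,043.00 → $3,359.38
After Dec 7: 874 on hand, pool $15,915.62 (≈ $18.2101 each)
Dec 9, sell 462: 462/874 × $15,915.62 → $8,413.06
Dec 12, sell 154: 154/412 × $7,502.56 → $2,804.35
Total COGS = $3,359.38 + $8,413.06 + $2,804.35 = $14,576.79
Ending inventory (cost pool remaining) = $4,698.21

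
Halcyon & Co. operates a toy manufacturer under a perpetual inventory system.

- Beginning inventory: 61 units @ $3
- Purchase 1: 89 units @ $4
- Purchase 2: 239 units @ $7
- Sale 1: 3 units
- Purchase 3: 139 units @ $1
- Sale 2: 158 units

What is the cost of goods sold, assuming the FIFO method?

Sale 1 (3) [FIFO — oldest first]: 3 @ $3 = $9
Sale 2 (158) [FIFO — oldest first]: 58 @ $3 + 89 @ $4 + 11 @ $7 = $607
Total COGS = $9 + $607 = $616
Ending inventory: 228 @ $7 + 139 @ $1 = $1,735

COGS = $616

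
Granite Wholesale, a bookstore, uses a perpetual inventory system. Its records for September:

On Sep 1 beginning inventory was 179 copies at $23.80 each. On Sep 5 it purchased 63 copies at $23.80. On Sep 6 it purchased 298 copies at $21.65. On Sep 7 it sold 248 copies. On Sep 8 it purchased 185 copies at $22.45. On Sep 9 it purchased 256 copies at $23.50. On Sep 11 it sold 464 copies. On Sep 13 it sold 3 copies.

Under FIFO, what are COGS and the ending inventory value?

Sep 7, 248 sold [FIFO — oldest first]: 179 @ $23.80 + 63 @ $23.80 + 6 @ $21.65 = $5,889.50
Sep 11, 464 sold [FIFO — oldest first]: 292 @ $21.65 + 172 @ $22.45 = $10,183.20
Sep 13, 3 sold [FIFO — oldest first]: 3 @ $22.45 = $67.35
Total COGS = $5,889.50 + $10,183.20 + $67.35 = $16,140.05
Ending inventory: 10 @ $22.45 + 256 @ $23.50 = $6,240.50

COGS = $16,140.05; ending inventory = $6,240.50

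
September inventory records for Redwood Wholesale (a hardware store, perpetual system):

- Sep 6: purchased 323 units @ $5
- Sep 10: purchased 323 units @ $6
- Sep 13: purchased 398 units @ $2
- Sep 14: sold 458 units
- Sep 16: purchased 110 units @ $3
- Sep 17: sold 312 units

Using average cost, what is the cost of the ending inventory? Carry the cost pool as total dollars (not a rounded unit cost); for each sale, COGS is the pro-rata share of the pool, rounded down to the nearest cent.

After Sep 6: 323 on hand, pool $1,615.00 (≈ $5.0000 each)
After Sep 10: 646 on hand, pool $3,553.00 (≈ $5.5000 each)
After Sep 13: 1044 on hand, pool $4,349.00 (≈ $4.1657 each)
Sep 14, sell 458: 458/1044 × $4,349.00 → $1,907.89
After Sep 16: 696 on hand, pool $2,771.11 (≈ $3.9815 each)
Sep 17, sell 312: 312/696 × $2,771.11 → $1,242.22
Total COGS = $1,907.89 + $1,242.22 = $3,150.11
Ending inventory (cost pool remaining) = $1,528.89

Ending inventory = $1,528.89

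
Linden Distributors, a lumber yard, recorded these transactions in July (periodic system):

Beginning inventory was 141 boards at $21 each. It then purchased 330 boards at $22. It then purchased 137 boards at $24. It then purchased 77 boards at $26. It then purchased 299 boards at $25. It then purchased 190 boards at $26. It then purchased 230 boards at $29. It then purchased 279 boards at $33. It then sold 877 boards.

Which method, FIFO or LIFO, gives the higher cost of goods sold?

LIFO

FIFO COGS: 141 @ $21 + 330 @ $22 + 137 @ $24 + 77 @ $26 + 192 @ $25 = $20,311
LIFO COGS: 279 @ $33 + 230 @ $29 + 190 @ $26 + 178 @ $25 = $25,267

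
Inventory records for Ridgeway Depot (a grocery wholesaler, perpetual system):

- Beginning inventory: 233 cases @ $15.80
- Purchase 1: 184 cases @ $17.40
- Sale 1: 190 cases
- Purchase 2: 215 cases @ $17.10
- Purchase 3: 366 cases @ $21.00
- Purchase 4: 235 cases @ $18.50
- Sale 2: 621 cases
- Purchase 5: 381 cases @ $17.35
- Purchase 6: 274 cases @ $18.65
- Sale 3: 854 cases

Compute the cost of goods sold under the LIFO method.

COGS = $30,790.05

Sale 1 (190) [LIFO — newest first]: 184 @ $17.40 + 6 @ $15.80 = $3,296.40
Sale 2 (621) [LIFO — newest first]: 235 @ $18.50 + 366 @ $21.00 + 20 @ $17.10 = $12,375.50
Sale 3 (854) [LIFO — newest first]: 274 @ $18.65 + 381 @ $17.35 + 195 @ $17.10 + 4 @ $15.80 = $15,118.15
Total COGS = $3,296.40 + $12,375.50 + $15,118.15 = $30,790.05
Ending inventory: 223 @ $15.80 = $3,523.40
Check: goods available $34,313.45 = COGS $30,790.05 + ending $3,523.40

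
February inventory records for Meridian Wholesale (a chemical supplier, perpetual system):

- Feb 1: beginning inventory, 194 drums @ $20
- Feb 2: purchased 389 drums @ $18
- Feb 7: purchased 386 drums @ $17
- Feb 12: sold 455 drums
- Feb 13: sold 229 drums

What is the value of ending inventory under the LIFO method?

Feb 12, 455 sold [LIFO — newest first]: 386 @ $17 + 69 @ $18 = $7,804
Feb 13, 229 sold [LIFO — newest first]: 229 @ $18 = $4,122
Total COGS = $7,804 + $4,122 = $11,926
Ending inventory: 194 @ $20 + 91 @ $18 = $5,518

Ending inventory = $5,518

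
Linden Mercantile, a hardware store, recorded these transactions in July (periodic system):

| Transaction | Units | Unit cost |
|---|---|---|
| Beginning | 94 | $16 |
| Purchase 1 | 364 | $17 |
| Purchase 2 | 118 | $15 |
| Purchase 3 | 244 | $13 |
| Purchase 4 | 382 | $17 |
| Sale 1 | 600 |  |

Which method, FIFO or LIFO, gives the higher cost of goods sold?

FIFO

FIFO COGS: 94 @ $16 + 364 @ $17 + 118 @ $15 + 24 @ $13 = $9,774
LIFO COGS: 382 @ $17 + 218 @ $13 = $9,328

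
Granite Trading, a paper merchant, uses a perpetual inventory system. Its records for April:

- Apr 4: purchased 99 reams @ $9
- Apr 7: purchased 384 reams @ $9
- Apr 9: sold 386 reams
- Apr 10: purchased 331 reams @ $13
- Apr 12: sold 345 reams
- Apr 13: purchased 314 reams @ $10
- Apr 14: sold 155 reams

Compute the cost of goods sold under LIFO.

Apr 9, 386 sold [LIFO — newest first]: 384 @ $9 + 2 @ $9 = $3,474
Apr 12, 345 sold [LIFO — newest first]: 331 @ $13 + 14 @ $9 = $4,429
Apr 14, 155 sold [LIFO — newest first]: 155 @ $10 = $1,550
Total COGS = $3,474 + $4,429 + $1,550 = $9,453
Ending inventory: 83 @ $9 + 159 @ $10 = $2,337

COGS = $9,453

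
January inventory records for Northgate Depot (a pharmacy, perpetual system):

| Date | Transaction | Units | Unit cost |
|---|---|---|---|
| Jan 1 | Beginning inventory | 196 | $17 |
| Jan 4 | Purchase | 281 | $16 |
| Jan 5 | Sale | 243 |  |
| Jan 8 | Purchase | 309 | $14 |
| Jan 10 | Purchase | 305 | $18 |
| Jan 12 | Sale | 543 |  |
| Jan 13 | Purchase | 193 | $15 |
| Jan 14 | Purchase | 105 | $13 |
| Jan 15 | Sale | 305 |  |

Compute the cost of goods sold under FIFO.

COGS = $17,644

Jan 5, 243 sold [FIFO — oldest first]: 196 @ $17 + 47 @ $16 = $4,084
Jan 12, 543 sold [FIFO — oldest first]: 234 @ $16 + 309 @ $14 = $8,070
Jan 15, 305 sold [FIFO — oldest first]: 305 @ $18 = $5,490
Total COGS = $4,084 + $8,070 + $5,490 = $17,644
Ending inventory: 193 @ $15 + 105 @ $13 = $4,260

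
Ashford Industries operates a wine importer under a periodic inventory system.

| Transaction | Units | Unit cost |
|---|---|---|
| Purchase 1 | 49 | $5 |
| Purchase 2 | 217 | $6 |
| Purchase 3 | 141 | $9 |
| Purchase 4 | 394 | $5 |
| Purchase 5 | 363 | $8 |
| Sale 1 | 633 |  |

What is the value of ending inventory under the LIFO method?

Ending inventory = $3,436

Sale 1 (633) [LIFO — newest first]: 363 @ $8 + 270 @ $5 = $4,254
Ending inventory: 49 @ $5 + 217 @ $6 + 141 @ $9 + 124 @ $5 = $3,436
Check: goods available $7,690 = COGS $4,254 + ending $3,436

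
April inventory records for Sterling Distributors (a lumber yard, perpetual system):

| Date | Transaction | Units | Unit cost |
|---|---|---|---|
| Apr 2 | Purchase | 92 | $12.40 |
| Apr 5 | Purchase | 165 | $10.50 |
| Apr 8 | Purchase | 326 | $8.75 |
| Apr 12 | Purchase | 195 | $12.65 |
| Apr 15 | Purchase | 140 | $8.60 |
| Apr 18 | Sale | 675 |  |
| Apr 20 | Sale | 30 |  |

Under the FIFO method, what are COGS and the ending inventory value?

COGS = $7,269.10; ending inventory = $2,127.45

Apr 18, 675 sold [FIFO — oldest first]: 92 @ $12.40 + 165 @ $10.50 + 326 @ $8.75 + 92 @ $12.65 = $6,889.60
Apr 20, 30 sold [FIFO — oldest first]: 30 @ $12.65 = $379.50
Total COGS = $6,889.60 + $379.50 = $7,269.10
Ending inventory: 73 @ $12.65 + 140 @ $8.60 = $2,127.45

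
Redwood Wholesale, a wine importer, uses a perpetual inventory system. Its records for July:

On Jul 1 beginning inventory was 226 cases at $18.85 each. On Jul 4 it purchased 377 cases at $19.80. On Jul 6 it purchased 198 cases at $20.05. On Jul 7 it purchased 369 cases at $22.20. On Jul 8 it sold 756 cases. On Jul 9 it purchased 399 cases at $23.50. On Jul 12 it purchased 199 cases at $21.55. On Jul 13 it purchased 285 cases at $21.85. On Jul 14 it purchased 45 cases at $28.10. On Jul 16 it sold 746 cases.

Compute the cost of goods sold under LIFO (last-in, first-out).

COGS = $32,783.60

Jul 8, 756 sold [LIFO — newest first]: 369 @ $22.20 + 198 @ $20.05 + 189 @ $19.80 = $15,903.90
Jul 16, 746 sold [LIFO — newest first]: 45 @ $28.10 + 285 @ $21.85 + 199 @ $21.55 + 217 @ $23.50 = $16,879.70
Total COGS = $15,903.90 + $16,879.70 = $32,783.60
Ending inventory: 226 @ $18.85 + 188 @ $19.80 + 182 @ $23.50 = $12,259.50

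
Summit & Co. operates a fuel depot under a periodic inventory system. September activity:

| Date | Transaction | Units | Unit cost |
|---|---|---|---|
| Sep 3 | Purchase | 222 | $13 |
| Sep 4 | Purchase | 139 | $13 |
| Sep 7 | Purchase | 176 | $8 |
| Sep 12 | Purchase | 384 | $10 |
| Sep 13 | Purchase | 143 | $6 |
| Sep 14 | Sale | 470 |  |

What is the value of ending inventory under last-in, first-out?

Sep 14, 470 sold [LIFO — newest first]: 143 @ $6 + 327 @ $10 = $4,128
Ending inventory: 222 @ $13 + 139 @ $13 + 176 @ $8 + 57 @ $10 = $6,671

Ending inventory = $6,671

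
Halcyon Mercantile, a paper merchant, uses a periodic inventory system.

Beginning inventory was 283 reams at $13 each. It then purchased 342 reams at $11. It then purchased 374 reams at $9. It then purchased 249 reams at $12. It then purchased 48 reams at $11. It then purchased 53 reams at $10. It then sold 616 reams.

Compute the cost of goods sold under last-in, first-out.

Sale 1 (616) [LIFO — newest first]: 53 @ $10 + 48 @ $11 + 249 @ $12 + 266 @ $9 = $6,440
Ending inventory: 283 @ $13 + 342 @ $11 + 108 @ $9 = $8,413
Check: goods available $14,853 = COGS $6,440 + ending $8,413

COGS = $6,440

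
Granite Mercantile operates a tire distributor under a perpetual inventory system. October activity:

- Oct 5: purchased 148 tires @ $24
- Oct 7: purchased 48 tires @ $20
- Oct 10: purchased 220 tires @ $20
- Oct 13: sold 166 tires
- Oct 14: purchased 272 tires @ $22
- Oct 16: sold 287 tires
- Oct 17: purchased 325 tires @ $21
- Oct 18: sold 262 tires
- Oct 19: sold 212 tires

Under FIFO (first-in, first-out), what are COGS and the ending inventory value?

Oct 13, 166 sold [FIFO — oldest first]: 148 @ $24 + 18 @ $20 = $3,912
Oct 16, 287 sold [FIFO — oldest first]: 30 @ $20 + 220 @ $20 + 37 @ $22 = $5,814
Oct 18, 262 sold [FIFO — oldest first]: 235 @ $22 + 27 @ $21 = $5,737
Oct 19, 212 sold [FIFO — oldest first]: 212 @ $21 = $4,452
Total COGS = $3,912 + $5,814 + $5,737 + $4,452 = $19,915
Ending inventory: 86 @ $21 = $1,806
Check: goods available $21,721 = COGS $19,915 + ending $1,806

COGS = $19,915; ending inventory = $1,806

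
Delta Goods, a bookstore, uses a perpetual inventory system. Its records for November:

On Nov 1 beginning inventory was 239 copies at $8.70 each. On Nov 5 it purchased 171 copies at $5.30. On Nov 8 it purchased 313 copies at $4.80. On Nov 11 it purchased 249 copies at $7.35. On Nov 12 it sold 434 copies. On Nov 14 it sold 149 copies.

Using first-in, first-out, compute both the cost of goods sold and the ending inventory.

COGS = $3,816.00; ending inventory = $2,502.15

Nov 12, 434 sold [FIFO — oldest first]: 239 @ $8.70 + 171 @ $5.30 + 24 @ $4.80 = $3,100.80
Nov 14, 149 sold [FIFO — oldest first]: 149 @ $4.80 = $715.20
Total COGS = $3,100.80 + $715.20 = $3,816.00
Ending inventory: 140 @ $4.80 + 249 @ $7.35 = $2,502.15
Check: goods available $6,318.15 = COGS $3,816.00 + ending $2,502.15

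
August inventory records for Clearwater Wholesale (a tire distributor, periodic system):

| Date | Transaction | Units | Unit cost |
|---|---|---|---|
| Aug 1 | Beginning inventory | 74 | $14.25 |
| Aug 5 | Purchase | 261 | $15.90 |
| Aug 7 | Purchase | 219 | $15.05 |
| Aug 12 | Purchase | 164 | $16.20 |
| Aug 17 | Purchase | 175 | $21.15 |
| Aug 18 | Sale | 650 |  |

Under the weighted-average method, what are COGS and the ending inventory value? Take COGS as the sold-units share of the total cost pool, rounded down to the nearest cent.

Aug 18, sell 650: 650/893 × $14,858.40 → $10,815.18
Ending inventory (cost pool remaining) = $4,043.22

COGS = $10,815.18; ending inventory = $4,043.22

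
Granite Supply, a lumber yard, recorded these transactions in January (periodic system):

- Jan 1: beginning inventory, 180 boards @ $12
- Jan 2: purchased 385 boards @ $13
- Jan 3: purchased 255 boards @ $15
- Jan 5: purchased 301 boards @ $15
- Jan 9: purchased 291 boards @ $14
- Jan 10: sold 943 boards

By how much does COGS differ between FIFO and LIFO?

FIFO COGS: 180 @ $12 + 385 @ $13 + 255 @ $15 + 123 @ $15 = $12,835
LIFO COGS: 291 @ $14 + 301 @ $15 + 255 @ $15 + 96 @ $13 = $13,662
Difference = |$12,835 − $13,662| = $827

$827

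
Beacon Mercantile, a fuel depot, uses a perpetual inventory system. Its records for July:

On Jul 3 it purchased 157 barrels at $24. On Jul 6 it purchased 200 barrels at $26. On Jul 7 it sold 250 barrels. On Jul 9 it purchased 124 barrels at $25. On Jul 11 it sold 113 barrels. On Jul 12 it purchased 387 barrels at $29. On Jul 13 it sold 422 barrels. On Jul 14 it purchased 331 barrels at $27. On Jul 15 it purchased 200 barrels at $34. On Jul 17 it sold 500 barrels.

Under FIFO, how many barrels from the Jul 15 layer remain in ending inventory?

Jul 7, 250 sold [FIFO — oldest first]: 157 @ $24 + 93 @ $26 = $6,186
Jul 11, 113 sold [FIFO — oldest first]: 107 @ $26 + 6 @ $25 = $2,932
Jul 13, 422 sold [FIFO — oldest first]: 118 @ $25 + 304 @ $29 = $11,766
Jul 17, 500 sold [FIFO — oldest first]: 83 @ $29 + 331 @ $27 + 86 @ $34 = $14,268
Total COGS = $6,186 + $2,932 + $11,766 + $14,268 = $35,152
Ending inventory: 114 @ $34 = $3,876
Check: goods available $39,028 = COGS $35,152 + ending $3,876

114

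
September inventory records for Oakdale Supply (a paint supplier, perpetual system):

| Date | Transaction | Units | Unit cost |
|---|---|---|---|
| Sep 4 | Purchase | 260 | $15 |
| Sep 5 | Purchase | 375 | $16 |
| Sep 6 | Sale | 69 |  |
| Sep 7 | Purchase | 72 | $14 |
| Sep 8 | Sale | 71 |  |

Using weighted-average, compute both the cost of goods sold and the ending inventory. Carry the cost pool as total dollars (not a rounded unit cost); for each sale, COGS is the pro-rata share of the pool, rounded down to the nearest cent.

After Sep 4: 260 on hand, pool $3,900.00 (≈ $15.0000 each)
After Sep 5: 635 on hand, pool $9,900.00 (≈ $15.5906 each)
Sep 6, sell 69: 69/635 × $9,900.00 → $1,075.74
After Sep 7: 638 on hand, pool $9,832.26 (≈ $15.4111 each)
Sep 8, sell 71: 71/638 × $9,832.26 → $1,094.18
Total COGS = $1,075.74 + $1,094.18 = $2,169.92
Ending inventory (cost pool remaining) = $8,738.08

COGS = $2,169.92; ending inventory = $8,738.08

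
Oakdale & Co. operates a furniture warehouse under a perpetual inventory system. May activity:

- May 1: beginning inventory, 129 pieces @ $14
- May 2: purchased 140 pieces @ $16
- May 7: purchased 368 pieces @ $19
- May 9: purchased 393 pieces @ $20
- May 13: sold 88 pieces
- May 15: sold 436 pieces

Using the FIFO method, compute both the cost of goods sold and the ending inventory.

COGS = $8,891; ending inventory = $10,007

May 13, 88 sold [FIFO — oldest first]: 88 @ $14 = $1,232
May 15, 436 sold [FIFO — oldest first]: 41 @ $14 + 140 @ $16 + 255 @ $19 = $7,659
Total COGS = $1,232 + $7,659 = $8,891
Ending inventory: 113 @ $19 + 393 @ $20 = $10,007
Check: goods available $18,898 = COGS $8,891 + ending $10,007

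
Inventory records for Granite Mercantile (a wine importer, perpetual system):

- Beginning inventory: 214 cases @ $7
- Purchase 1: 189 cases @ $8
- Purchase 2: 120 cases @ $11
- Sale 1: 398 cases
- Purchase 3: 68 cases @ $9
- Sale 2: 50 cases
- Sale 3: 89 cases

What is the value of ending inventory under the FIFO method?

Ending inventory = $486

Sale 1 (398) [FIFO — oldest first]: 214 @ $7 + 184 @ $8 = $2,970
Sale 2 (50) [FIFO — oldest first]: 5 @ $8 + 45 @ $11 = $535
Sale 3 (89) [FIFO — oldest first]: 75 @ $11 + 14 @ $9 = $951
Total COGS = $2,970 + $535 + $951 = $4,456
Ending inventory: 54 @ $9 = $486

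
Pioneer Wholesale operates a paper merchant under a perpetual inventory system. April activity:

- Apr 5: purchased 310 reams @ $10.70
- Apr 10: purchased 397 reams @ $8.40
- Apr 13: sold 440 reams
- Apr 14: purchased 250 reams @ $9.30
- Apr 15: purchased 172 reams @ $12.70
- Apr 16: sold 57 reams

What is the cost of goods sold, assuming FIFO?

Apr 13, 440 sold [FIFO — oldest first]: 310 @ $10.70 + 130 @ $8.40 = $4,409.00
Apr 16, 57 sold [FIFO — oldest first]: 57 @ $8.40 = $478.80
Total COGS = $4,409.00 + $478.80 = $4,887.80
Ending inventory: 210 @ $8.40 + 250 @ $9.30 + 172 @ $12.70 = $6,273.40

COGS = $4,887.80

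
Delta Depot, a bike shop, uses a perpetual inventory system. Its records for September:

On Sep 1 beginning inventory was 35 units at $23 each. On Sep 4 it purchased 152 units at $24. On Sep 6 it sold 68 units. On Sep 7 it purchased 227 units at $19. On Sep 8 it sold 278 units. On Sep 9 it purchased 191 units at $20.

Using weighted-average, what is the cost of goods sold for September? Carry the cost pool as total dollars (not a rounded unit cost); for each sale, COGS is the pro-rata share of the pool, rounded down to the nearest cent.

COGS = $7,361.44

After Sep 1: 35 on hand, pool $805.00 (≈ $23.0000 each)
After Sep 4: 187 on hand, pool $4,453.00 (≈ $23.8128 each)
Sep 6, sell 68: 68/187 × $4,453.00 → $1,619.27
After Sep 7: 346 on hand, pool $7,146.73 (≈ $20.6553 each)
Sep 8, sell 278: 278/346 × $7,146.73 → $5,742.17
After Sep 9: 259 on hand, pool $5,224.56 (≈ $20.1720 each)
Total COGS = $1,619.27 + $5,742.17 = $7,361.44
Ending inventory (cost pool remaining) = $5,224.56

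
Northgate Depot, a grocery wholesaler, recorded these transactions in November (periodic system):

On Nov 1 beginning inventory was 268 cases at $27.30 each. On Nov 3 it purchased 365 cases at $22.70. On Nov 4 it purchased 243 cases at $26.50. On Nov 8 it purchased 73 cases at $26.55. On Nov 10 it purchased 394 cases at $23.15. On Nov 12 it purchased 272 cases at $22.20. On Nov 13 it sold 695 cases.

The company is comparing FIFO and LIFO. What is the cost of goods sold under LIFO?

COGS = $15,929.45

FIFO COGS: 268 @ $27.30 + 365 @ $22.70 + 62 @ $26.50 = $17,244.90
LIFO COGS: 272 @ $22.20 + 394 @ $23.15 + 29 @ $26.55 = $15,929.45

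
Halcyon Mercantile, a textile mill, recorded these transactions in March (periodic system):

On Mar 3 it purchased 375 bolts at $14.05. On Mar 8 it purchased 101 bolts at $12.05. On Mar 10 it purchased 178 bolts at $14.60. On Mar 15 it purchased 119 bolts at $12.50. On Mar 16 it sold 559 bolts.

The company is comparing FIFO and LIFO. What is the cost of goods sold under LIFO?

FIFO COGS: 375 @ $14.05 + 101 @ $12.05 + 83 @ $14.60 = $7,697.60
LIFO COGS: 119 @ $12.50 + 178 @ $14.60 + 101 @ $12.05 + 161 @ $14.05 = $7,565.40

COGS = $7,565.40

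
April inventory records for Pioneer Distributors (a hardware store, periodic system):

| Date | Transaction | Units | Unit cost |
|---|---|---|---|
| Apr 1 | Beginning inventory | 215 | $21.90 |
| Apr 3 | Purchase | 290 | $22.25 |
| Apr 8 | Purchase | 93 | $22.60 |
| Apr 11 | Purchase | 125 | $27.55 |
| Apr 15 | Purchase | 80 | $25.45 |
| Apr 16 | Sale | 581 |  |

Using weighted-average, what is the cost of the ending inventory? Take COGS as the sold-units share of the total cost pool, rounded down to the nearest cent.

Apr 16, sell 581: 581/803 × $18,742.55 → $13,560.92
Ending inventory (cost pool remaining) = $5,181.63

Ending inventory = $5,181.63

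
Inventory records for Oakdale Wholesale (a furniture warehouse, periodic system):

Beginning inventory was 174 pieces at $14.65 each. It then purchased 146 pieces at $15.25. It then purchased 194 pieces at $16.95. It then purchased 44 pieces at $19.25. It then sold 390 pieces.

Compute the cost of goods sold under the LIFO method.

Sale 1 (390) [LIFO — newest first]: 44 @ $19.25 + 194 @ $16.95 + 146 @ $15.25 + 6 @ $14.65 = $6,449.70
Ending inventory: 168 @ $14.65 = $2,461.20
Check: goods available $8,910.90 = COGS $6,449.70 + ending $2,461.20

COGS = $6,449.70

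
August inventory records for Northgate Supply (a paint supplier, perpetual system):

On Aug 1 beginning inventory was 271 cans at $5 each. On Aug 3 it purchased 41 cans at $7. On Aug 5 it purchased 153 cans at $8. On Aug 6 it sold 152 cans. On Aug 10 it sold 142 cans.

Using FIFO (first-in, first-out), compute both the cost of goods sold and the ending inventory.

Aug 6, 152 sold [FIFO — oldest first]: 152 @ $5 = $760
Aug 10, 142 sold [FIFO — oldest first]: 119 @ $5 + 23 @ $7 = $756
Total COGS = $760 + $756 = $1,516
Ending inventory: 18 @ $7 + 153 @ $8 = $1,350
Check: goods available $2,866 = COGS $1,516 + ending $1,350

COGS = $1,516; ending inventory = $1,350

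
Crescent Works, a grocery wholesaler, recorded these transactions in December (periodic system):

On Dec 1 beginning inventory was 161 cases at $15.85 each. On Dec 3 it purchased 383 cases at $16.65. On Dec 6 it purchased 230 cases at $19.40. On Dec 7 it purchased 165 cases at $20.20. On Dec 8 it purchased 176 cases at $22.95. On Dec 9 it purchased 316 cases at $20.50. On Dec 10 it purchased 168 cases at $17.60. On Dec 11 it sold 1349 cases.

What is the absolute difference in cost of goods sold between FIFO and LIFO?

FIFO COGS: 161 @ $15.85 + 383 @ $16.65 + 230 @ $19.40 + 165 @ $20.20 + 176 @ $22.95 + 234 @ $20.50 = $25,560.00
LIFO COGS: 168 @ $17.60 + 316 @ $20.50 + 176 @ $22.95 + 165 @ $20.20 + 230 @ $19.40 + 294 @ $16.65 = $26,164.10
Difference = |$25,560.00 − $26,164.10| = $604.10

$604.10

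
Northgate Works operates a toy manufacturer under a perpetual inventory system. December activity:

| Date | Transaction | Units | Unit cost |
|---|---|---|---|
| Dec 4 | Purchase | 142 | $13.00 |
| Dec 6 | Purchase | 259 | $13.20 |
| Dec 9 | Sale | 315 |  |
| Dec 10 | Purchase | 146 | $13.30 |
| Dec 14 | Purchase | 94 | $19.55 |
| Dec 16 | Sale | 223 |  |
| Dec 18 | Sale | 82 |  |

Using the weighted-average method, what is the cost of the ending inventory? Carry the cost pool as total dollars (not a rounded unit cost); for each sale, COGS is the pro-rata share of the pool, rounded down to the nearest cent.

After Dec 4: 142 on hand, pool $1,846.00 (≈ $13.0000 each)
After Dec 6: 401 on hand, pool $5,264.80 (≈ $13.1292 each)
Dec 9, sell 315: 315/401 × $5,264.80 → $4,135.69
After Dec 10: 232 on hand, pool $3,070.91 (≈ $13.2367 each)
After Dec 14: 326 on hand, pool $4,908.61 (≈ $15.0571 each)
Dec 16, sell 223: 223/326 × $4,908.61 → $3,357.73
Dec 18, sell 82: 82/103 × $1,550.88 → $1,234.68
Total COGS = $4,135.69 + $3,357.73 + $1,234.68 = $8,728.10
Ending inventory (cost pool remaining) = $316.20

Ending inventory = $316.20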